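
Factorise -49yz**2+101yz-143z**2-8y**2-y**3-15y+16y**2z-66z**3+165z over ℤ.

Group: y(-y**2+17yz-5y-66z**2+55z) + (z+3)(-y**2+17yz-5y-66z**2+55z); both groups contain (-y**2+17yz-5y-66z**2+55z), so (y+z+3) is a factor with cofactor -y**2+17yz-5y-66z**2+55z.
The cofactor groups again: -y**2+17yz-5y-66z**2+55z = -y(y-11z) + (6z-5)(y-11z); both groups contain (y-11z), giving -(y-6z+5)(y-11z).

-(y+z+3)(y-11z)(y-6z+5)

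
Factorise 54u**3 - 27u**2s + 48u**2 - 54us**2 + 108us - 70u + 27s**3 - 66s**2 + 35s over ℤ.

(3u - 3s + 5)(2u - s)(9u + 9s - 7)

Group: 3u(18u**2 + 9us - 14u - 9s**2 + 7s) + (-3s + 5)(18u**2 + 9us - 14u - 9s**2 + 7s); both groups contain (18u**2 + 9us - 14u - 9s**2 + 7s), so (3u - 3s + 5) is a factor with cofactor 18u**2 + 9us - 14u - 9s**2 + 7s.
The cofactor groups again: 18u**2 + 9us - 14u - 9s**2 + 7s = 2u(9u + 9s - 7) - s(9u + 9s - 7); both groups contain (9u + 9s - 7), giving (2u - s)(9u + 9s - 7).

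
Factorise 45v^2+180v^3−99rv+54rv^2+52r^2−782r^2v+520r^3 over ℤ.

(10r+4v+1)(13r−15v)(4r−3v)

Group: 10r(52r^2−99rv+45v^2) + (4v+1)(52r^2−99rv+45v^2); both groups contain (52r^2−99rv+45v^2), so (10r+4v+1) is a factor with cofactor 52r^2−99rv+45v^2.
The cofactor groups again: 52r^2−99rv+45v^2 = 4r(13r−15v) − 3v(13r−15v); both groups contain (13r−15v), giving (4r−3v)(13r−15v).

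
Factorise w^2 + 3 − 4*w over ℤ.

Two integers with product 3 and sum −4 are −1 and −3.

(w − 1)*(w − 3)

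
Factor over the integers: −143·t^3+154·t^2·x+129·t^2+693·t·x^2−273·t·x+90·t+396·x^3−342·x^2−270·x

Group: 13·t·(−11·t^2+22·t·x+15·t+33·x^2−45·x) + (12·x+6)·(−11·t^2+22·t·x+15·t+33·x^2−45·x); both groups contain (−11·t^2+22·t·x+15·t+33·x^2−45·x), so (13·t+12·x+6) is a factor with cofactor −11·t^2+22·t·x+15·t+33·x^2−45·x.
The cofactor groups again: −11·t^2+22·t·x+15·t+33·x^2−45·x = −11·t·(t−3·x) + (−11·x+15)·(t−3·x); both groups contain (t−3·x), giving −(11·t+11·x−15)·(t−3·x).

−(11·t+11·x−15)·(13·t+12·x+6)·(t−3·x)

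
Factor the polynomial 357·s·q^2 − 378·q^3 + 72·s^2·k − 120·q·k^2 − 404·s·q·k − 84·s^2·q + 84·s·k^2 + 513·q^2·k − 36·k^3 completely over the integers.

Group: 4·s·(−21·s·q + 18·s·k + 42·q^2 − 29·q·k − 6·k^2) + (−9·q + 6·k)·(−21·s·q + 18·s·k + 42·q^2 − 29·q·k − 6·k^2); both groups contain (−21·s·q + 18·s·k + 42·q^2 − 29·q·k − 6·k^2), so (4·s − 9·q + 6·k) is a factor with cofactor −21·s·q + 18·s·k + 42·q^2 − 29·q·k − 6·k^2.
The cofactor groups again: −21·s·q + 18·s·k + 42·q^2 − 29·q·k − 6·k^2 = −3·s·(7·q − 6·k) + (6·q + k)·(7·q − 6·k); both groups contain (7·q − 6·k), giving −(3·s − 6·q − k)·(7·q − 6·k).

−(7·q − 6·k)·(3·s − 6·q − k)·(4·s − 9·q + 6·k)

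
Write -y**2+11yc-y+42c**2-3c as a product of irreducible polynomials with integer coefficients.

-(y-14c+1)(y+3c)

Group: -y(y+3c) + (14c-1)(y+3c); both groups contain (y+3c).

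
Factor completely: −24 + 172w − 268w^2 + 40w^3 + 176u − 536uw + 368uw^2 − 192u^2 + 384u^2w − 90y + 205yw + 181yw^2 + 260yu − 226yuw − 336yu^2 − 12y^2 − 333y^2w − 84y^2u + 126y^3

Group: 7y(18y^2 − 12yu − 27yw − 12y − 48u^2 − 46uw + 44u − 5w^2 + 31w − 6) + (−8w + 4)(18y^2 − 12yu − 27yw − 12y − 48u^2 − 46uw + 44u − 5w^2 + 31w − 6); both groups contain (18y^2 − 12yu − 27yw − 12y − 48u^2 − 46uw + 44u − 5w^2 + 31w − 6), so (7y − 8w + 4) is a factor with cofactor 18y^2 − 12yu − 27yw − 12y − 48u^2 − 46uw + 44u − 5w^2 + 31w − 6.
The cofactor groups again: 18y^2 − 12yu − 27yw − 12y − 48u^2 − 46uw + 44u − 5w^2 + 31w − 6 = 3y(6y + 8u + w − 6) + (−6u − 5w + 1)(6y + 8u + w − 6); both groups contain (6y + 8u + w − 6), giving (3y − 6u − 5w + 1)(6y + 8u + w − 6).

(3y − 6u − 5w + 1)(7y − 8w + 4)(6y + 8u + w − 6)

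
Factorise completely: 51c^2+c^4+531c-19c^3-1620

(c+5)(c-12)(c-3)(c-9)

Trying the rational-root candidates, c = -5 is a root, giving the factor (c+5) and quotient c^3-24c^2+171c-324.
Continuing, c = 9 is a root, so (c-9) divides it; the quotient is c^2-15c+36.
The remaining quadratic factors as (c-3)(c-12).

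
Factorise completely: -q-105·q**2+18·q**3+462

Trying the rational-root candidates, q = -11/6 is a root, giving the factor (6·q+11) and quotient 3·q**2-23·q+42.
The remaining quadratic factors as (q-3)(3·q-14).

(3·q-14)·(6·q+11)·(q-3)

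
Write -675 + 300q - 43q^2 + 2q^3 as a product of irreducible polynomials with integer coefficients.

(2q - 15)(q - 5)(q - 9)

By the rational root theorem, q = 15/2 is a root, so (2q - 15) is a factor; dividing leaves q^2 - 14q + 45.
The remaining quadratic factors as (q - 5)(q - 9).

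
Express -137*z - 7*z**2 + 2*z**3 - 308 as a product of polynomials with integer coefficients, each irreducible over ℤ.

Among the possible rational roots, z = -4 is a root, so (z + 4) divides it; the quotient is 2*z**2 - 15*z - 77.
The remaining quadratic factors as (z - 11)(2*z + 7).

(2*z + 7)*(z + 4)*(z - 11)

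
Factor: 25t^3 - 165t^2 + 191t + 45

Among the possible rational roots, t = 5 is a root, giving the factor (t - 5) and quotient 25t^2 - 40t - 9.
The remaining quadratic factors as (5t - 9)(5t + 1).

(5t + 1)(5t - 9)(t - 5)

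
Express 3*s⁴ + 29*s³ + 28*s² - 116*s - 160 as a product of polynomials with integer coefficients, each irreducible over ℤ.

(3*s + 5)*(s + 2)*(s + 8)*(s - 2)

Trying the rational-root candidates, s = -5/3 is a root, so (3*s + 5) is a factor; dividing leaves s³ + 8*s² - 4*s - 32.
Continuing, s = -2 is a root, so (s + 2) divides it; the quotient is s² + 6*s - 16.
The remaining quadratic factors as (s + 8)(s - 2).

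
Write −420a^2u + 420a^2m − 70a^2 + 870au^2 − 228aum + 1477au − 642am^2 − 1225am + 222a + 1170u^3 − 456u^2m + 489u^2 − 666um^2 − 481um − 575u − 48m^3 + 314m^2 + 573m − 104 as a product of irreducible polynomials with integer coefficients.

−(6u − 6m + 1)(14a + 13u + m − 8)(5a − 15u − 8m − 13)

Group: 6u(−70a^2 + 145au + 107am + 222a + 195u^2 + 119um + 49u + 8m^2 − 51m − 104) + (−6m + 1)(−70a^2 + 145au + 107am + 222a + 195u^2 + 119um + 49u + 8m^2 − 51m − 104); both groups contain (−70a^2 + 145au + 107am + 222a + 195u^2 + 119um + 49u + 8m^2 − 51m − 104), so (6u − 6m + 1) is a factor with cofactor −70a^2 + 145au + 107am + 222a + 195u^2 + 119um + 49u + 8m^2 − 51m − 104.
The cofactor groups again: −70a^2 + 145au + 107am + 222a + 195u^2 + 119um + 49u + 8m^2 − 51m − 104 = −5a(14a + 13u + m − 8) + (15u + 8m + 13)(14a + 13u + m − 8); both groups contain (14a + 13u + m − 8), giving −(5a − 15u − 8m − 13)(14a + 13u + m − 8).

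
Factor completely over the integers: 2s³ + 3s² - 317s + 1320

(2s - 11)(s + 15)(s - 8)

Trying the rational-root candidates, s = 11/2 is a root, so (2s - 11) divides it; the quotient is s² + 7s - 120.
The remaining quadratic factors as (s - 8)(s + 15).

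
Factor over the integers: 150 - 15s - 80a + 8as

Group as (8as - 80a) + (-15s + 150) = 8a(s - 10) - 15(s - 10).
Both groups share the factor (s - 10).

(8a - 15)(s - 10)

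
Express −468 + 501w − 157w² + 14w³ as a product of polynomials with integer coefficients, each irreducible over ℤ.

(2w − 13)(7w − 12)(w − 3)

Among the possible rational roots, w = 13/2 is a root, so (2w − 13) divides it; the quotient is 7w² − 33w + 36.
The remaining quadratic factors as (7w − 12)(w − 3).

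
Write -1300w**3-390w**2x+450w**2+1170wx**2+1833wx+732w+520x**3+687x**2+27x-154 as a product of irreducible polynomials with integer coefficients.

-(10w+5x-2)(10w+8x+7)(13w-13x-11)

Group: 13w(-100w**2-130wx-50w-40x**2-19x+14) + (-13x-11)(-100w**2-130wx-50w-40x**2-19x+14); both groups contain (-100w**2-130wx-50w-40x**2-19x+14), so (13w-13x-11) is a factor with cofactor -100w**2-130wx-50w-40x**2-19x+14.
The cofactor groups again: -100w**2-130wx-50w-40x**2-19x+14 = -10w(10w+8x+7) + (-5x+2)(10w+8x+7); both groups contain (10w+8x+7), giving -(10w+5x-2)(10w+8x+7).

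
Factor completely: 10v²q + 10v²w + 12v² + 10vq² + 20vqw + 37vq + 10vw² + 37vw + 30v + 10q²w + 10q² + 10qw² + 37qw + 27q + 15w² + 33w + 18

(2v + 2q + 3)(5q + 5w + 6)(v + w + 1)

Group: v(10vq + 10vw + 12v + 10q² + 10qw + 27q + 15w + 18) + (w + 1)(10vq + 10vw + 12v + 10q² + 10qw + 27q + 15w + 18); both groups contain (10vq + 10vw + 12v + 10q² + 10qw + 27q + 15w + 18), so (v + w + 1) is a factor with cofactor 10vq + 10vw + 12v + 10q² + 10qw + 27q + 15w + 18.
The cofactor groups again: 10vq + 10vw + 12v + 10q² + 10qw + 27q + 15w + 18 = 5q(2v + 2q + 3) + (5w + 6)(2v + 2q + 3); both groups contain (2v + 2q + 3), giving (5q + 5w + 6)(2v + 2q + 3).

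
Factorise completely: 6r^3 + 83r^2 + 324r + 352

Testing divisors of the constant over divisors of the leading coefficient, r = -8 is a root, so (r + 8) divides it; the quotient is 6r^2 + 35r + 44.
The remaining quadratic factors as (r + 4)(6r + 11).

(6r + 11)(r + 4)(r + 8)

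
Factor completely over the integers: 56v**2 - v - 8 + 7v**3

(v + 8)(7v**2 - 1)

Group as (7v**3 - v) + (56v**2 - 8) = v(7v**2 - 1) + 8(7v**2 - 1).
Both groups share the factor (7v**2 - 1).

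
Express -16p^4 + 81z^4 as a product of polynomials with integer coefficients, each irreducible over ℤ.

(3z)⁴ − (2p)⁴ = ((3z)² − (2p)²)((3z)² + (2p)²); the first factor splits again, the second (9z^2 + 4p^2) is irreducible.

(3z - 2p)(3z + 2p)(9z^2 + 4p^2)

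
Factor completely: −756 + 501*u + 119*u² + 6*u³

(6*u − 7)*(u + 12)*(u + 9)

Testing divisors of the constant over divisors of the leading coefficient, u = 7/6 is a root, so (6*u − 7) divides it; the quotient is u² + 21*u + 108.
The remaining quadratic factors as (u + 9)(u + 12).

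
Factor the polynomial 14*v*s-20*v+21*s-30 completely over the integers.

(2*v+3)*(7*s-10)

Group as (14*v*s-20*v) + (21*s-30) = 2*v*(7*s-10) + 3*(7*s-10).
Both groups share the factor (7*s-10).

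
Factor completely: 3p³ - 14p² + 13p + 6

Among the possible rational roots, p = -1/3 is a root, so (3p + 1) divides it; the quotient is p² - 5p + 6.
The remaining quadratic factors as (p - 2)(p - 3).

(3p + 1)(p - 2)(p - 3)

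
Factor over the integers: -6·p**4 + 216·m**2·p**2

Pull out the common factor 6·p**2; 36·m**2 - p**2 is a difference of squares.

6·p**2·(6·m + p)·(6·m - p)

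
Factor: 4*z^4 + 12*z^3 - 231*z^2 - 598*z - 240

Trying the rational-root candidates, z = 15/2 is a root, giving the factor (2*z - 15) and quotient 2*z^3 + 21*z^2 + 42*z + 16.
Then z = -8 is a root, giving the factor (z + 8) and quotient 2*z^2 + 5*z + 2.
The remaining quadratic factors as (2*z + 1)(z + 2).

(2*z + 1)*(2*z - 15)*(z + 2)*(z + 8)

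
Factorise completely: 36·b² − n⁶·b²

Factor out b² first: what remains is −n⁶ + 36.
Recognize a difference of squares with the parts 6 and n³.

−b²·(n³ + 6)·(n³ − 6)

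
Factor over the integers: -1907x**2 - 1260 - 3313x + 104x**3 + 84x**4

By the rational root theorem, x = -7/6 is a root, so (6x + 7) is a factor; dividing leaves 14x**3 + x**2 - 319x - 180.
Continuing, x = 5 is a root, giving the factor (x - 5) and quotient 14x**2 + 71x + 36.
The remaining quadratic factors as (2x + 9)(7x + 4).

(2x + 9)(6x + 7)(7x + 4)(x - 5)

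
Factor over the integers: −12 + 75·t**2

3·(5·t + 2)·(5·t − 2)

Factor out 3, leaving 25·t**2 − 4, which is a difference of two squares.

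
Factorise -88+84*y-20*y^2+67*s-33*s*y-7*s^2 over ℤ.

Group: -s*(7*s+5*y-11) + (-4*y+8)*(7*s+5*y-11); both groups contain (7*s+5*y-11).

-(7*s+5*y-11)*(s+4*y-8)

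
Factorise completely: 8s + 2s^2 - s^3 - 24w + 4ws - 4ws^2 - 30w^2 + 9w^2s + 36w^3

Group: 3w(12w^2 - ws + 6w - s^2 - 2s) + (s - 4)(12w^2 - ws + 6w - s^2 - 2s); both groups contain (12w^2 - ws + 6w - s^2 - 2s), so (3w + s - 4) is a factor with cofactor 12w^2 - ws + 6w - s^2 - 2s.
The cofactor groups again: 12w^2 - ws + 6w - s^2 - 2s = 4w(3w - s) + (s + 2)(3w - s); both groups contain (3w - s), giving (4w + s + 2)(3w - s).

(3w - s)(3w + s - 4)(4w + s + 2)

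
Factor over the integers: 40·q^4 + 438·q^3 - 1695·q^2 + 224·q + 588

Among the possible rational roots, q = 3/4 is a root, so (4·q - 3) is a factor; dividing leaves 10·q^3 + 117·q^2 - 336·q - 196.
Next, q = 14/5 is a root, so (5·q - 14) divides it; the quotient is 2·q^2 + 29·q + 14.
The remaining quadratic factors as (2·q + 1)(q + 14).

(2·q + 1)·(4·q - 3)·(5·q - 14)·(q + 14)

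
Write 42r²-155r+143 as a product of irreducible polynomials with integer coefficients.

Need a pair with product 42·143 = 6006 and sum -155: that's -77 and -78.
Split the middle term: 42r²-77r - 78r+143 = 7r(6r-11) - 13(6r-11).

(6r-11)(7r-13)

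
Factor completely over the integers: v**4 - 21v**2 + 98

(v**2 - 14)(v**2 - 7)

Substitute u = v**2 to get a quadratic in u, then factor.
v**2 - 7 is irreducible over ℤ (7 is not a perfect square).
v**2 - 14 is irreducible over ℤ (14 is not a perfect square).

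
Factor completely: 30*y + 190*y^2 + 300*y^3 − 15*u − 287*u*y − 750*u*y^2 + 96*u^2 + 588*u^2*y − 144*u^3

−(12*u − 10*y − 3)*(12*u − 15*y − 5)*(u − 2*y)

Group: u*(−144*u^2 + 300*u*y + 96*u − 150*y^2 − 95*y − 15) − 2*y*(−144*u^2 + 300*u*y + 96*u − 150*y^2 − 95*y − 15); both groups contain (−144*u^2 + 300*u*y + 96*u − 150*y^2 − 95*y − 15), so (u − 2*y) is a factor with cofactor −144*u^2 + 300*u*y + 96*u − 150*y^2 − 95*y − 15.
The cofactor groups again: −144*u^2 + 300*u*y + 96*u − 150*y^2 − 95*y − 15 = −12*u*(12*u − 15*y − 5) + (10*y + 3)*(12*u − 15*y − 5); both groups contain (12*u − 15*y − 5), giving −(12*u − 10*y − 3)*(12*u − 15*y − 5).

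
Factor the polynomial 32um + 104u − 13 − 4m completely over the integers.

Group as (32um + 104u) + (−4m − 13) = 8u(4m + 13) − (4m + 13).
Both groups share the factor (4m + 13).

(4m + 13)(8u − 1)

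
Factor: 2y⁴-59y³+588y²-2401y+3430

(2y-7)(y-14)(y-5)(y-7)

By the rational root theorem, y = 7 is a root, so (y-7) is a factor; dividing leaves 2y³-45y²+273y-490.
Then y = 14 is a root, so (y-14) divides it; the quotient is 2y²-17y+35.
The remaining quadratic factors as (y-5)(2y-7).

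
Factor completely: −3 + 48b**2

3(4b + 1)(4b − 1)

Pull out the common factor 3; 16b**2 − 1 is a difference of squares.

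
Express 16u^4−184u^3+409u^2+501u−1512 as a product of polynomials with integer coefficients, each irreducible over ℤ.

(4u+7)(4u−9)(u−3)(u−8)

Testing divisors of the constant over divisors of the leading coefficient, u = −7/4 is a root, so (4u+7) divides it; the quotient is 4u^3−53u^2+195u−216.
Then u = 8 is a root, so (u−8) divides it; the quotient is 4u^2−21u+27.
The remaining quadratic factors as (4u−9)(u−3).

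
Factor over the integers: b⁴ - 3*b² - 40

(b² + 5)*(b² - 8)

Substitute u = b² to get a quadratic in u, then factor.
b² + 5 is irreducible over ℤ (always positive, so no real roots).
b² - 8 is irreducible over ℤ (8 is not a perfect square).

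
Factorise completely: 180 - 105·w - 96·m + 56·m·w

(7·w - 12)·(8·m - 15)

Group as (56·m·w - 96·m) + (-105·w + 180) = 8·m·(7·w - 12) - 15·(7·w - 12).
Both groups share the factor (7·w - 12).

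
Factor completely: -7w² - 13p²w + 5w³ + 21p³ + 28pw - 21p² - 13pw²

(3p - w)(7p + 5w - 7)(p - w)

Group: 3p(7p² - 2pw - 7p - 5w² + 7w) - w(7p² - 2pw - 7p - 5w² + 7w); both groups contain (7p² - 2pw - 7p - 5w² + 7w), so (3p - w) is a factor with cofactor 7p² - 2pw - 7p - 5w² + 7w.
The cofactor groups again: 7p² - 2pw - 7p - 5w² + 7w = 7p(p - w) + (5w - 7)(p - w); both groups contain (p - w), giving (7p + 5w - 7)(p - w).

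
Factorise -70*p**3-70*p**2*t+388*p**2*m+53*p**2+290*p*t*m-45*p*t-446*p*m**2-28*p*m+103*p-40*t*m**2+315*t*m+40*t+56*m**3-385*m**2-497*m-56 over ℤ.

-(5*p+5*t-7*m-7)*(2*p-8*m-1)*(7*p-m+8)

Group: 5*p*(-14*p**2+58*p*m-9*p-8*m**2+63*m+8) + (5*t-7*m-7)*(-14*p**2+58*p*m-9*p-8*m**2+63*m+8); both groups contain (-14*p**2+58*p*m-9*p-8*m**2+63*m+8), so (5*p+5*t-7*m-7) is a factor with cofactor -14*p**2+58*p*m-9*p-8*m**2+63*m+8.
The cofactor groups again: -14*p**2+58*p*m-9*p-8*m**2+63*m+8 = -7*p*(2*p-8*m-1) + (m-8)*(2*p-8*m-1); both groups contain (2*p-8*m-1), giving -(7*p-m+8)*(2*p-8*m-1).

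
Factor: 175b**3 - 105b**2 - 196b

7b(5b + 4)(5b - 7)

Pull out the common factor 7b, then factor the remaining trinomial.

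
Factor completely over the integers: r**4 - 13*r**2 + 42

Substitute u = r**2 to get a quadratic in u, then factor.
r**2 - 6 is irreducible over ℤ (6 is not a perfect square).
r**2 - 7 is irreducible over ℤ (7 is not a perfect square).

(r**2 - 6)*(r**2 - 7)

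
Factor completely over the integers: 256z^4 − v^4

(4z)⁴ − (v)⁴ = ((4z)² − (v)²)((4z)² + (v)²); the first factor splits again, the second (16z^2 + v^2) is irreducible.

(4z − v)(4z + v)(16z^2 + v^2)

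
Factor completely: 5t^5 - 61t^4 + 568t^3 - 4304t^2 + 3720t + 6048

(5t + 4)(t - 2)(t - 9)(t^2 - 2t + 84)

Trying the rational-root candidates, t = -4/5 is a root, so (5t + 4) is a factor; dividing leaves t^4 - 13t^3 + 124t^2 - 960t + 1512.
Next, t = 9 is a root, so (t - 9) divides it; the quotient is t^3 - 4t^2 + 88t - 168.
Next, t = 2 is a root, so (t - 2) is a factor; dividing leaves t^2 - 2t + 84.
The quadratic t^2 - 2t + 84 has discriminant -332 < 0 and is irreducible over ℤ.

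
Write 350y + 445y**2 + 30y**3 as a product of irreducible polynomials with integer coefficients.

5y(6y + 5)(y + 14)

Pull out the common factor 5y, then factor the remaining trinomial.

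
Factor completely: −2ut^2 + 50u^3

Every term has a factor of 2u. Then 25u^2 − t^2 = (5u)² − (t)².

2u(5u − t)(5u + t)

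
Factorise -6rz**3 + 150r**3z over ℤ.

Factor out 6rz, leaving 25r**2 - z**2, which is a difference of two squares.

6rz(5r + z)(5r - z)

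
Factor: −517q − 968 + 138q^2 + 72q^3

(3q − 8)(4q + 11)(6q + 11)

Testing divisors of the constant over divisors of the leading coefficient, q = 8/3 is a root, so (3q − 8) divides it; the quotient is 24q^2 + 110q + 121.
The remaining quadratic factors as (4q + 11)(6q + 11).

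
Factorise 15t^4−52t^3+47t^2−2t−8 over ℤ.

Trying the rational-root candidates, t = 1 is a root, so (t−1) is a factor; dividing leaves 15t^3−37t^2+10t+8.
Next, t = 2 is a root, giving the factor (t−2) and quotient 15t^2−7t−4.
The remaining quadratic factors as (3t+1)(5t−4).

(3t+1)(5t−4)(t−1)(t−2)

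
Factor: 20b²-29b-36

(4b-9)(5b+4)

Need a pair with product 20·(-36) = -720 and sum -29: that's 16 and -45.
Split the middle term: 20b²+16b - 45b-36 = 4b(5b+4) - 9(5b+4).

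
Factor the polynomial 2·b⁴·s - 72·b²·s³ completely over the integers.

Every term has a factor of 2·b²·s. Then b² - 36·s² = (b)² − (6·s)².

2·b²·s·(b + 6·s)·(b - 6·s)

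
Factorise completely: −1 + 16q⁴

(2q + 1)(2q − 1)(4q² + 1)

Write as (4q²)² − (1)², then factor 4q² − 1 once more.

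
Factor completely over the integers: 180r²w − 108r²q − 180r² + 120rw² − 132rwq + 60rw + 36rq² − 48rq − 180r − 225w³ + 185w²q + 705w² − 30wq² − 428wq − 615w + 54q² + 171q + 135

(6r + 9w − 2q − 3)(5w − 3q − 5)(6r − 5w + 9)

Group: 6r(30rw − 18rq − 30r + 45w² − 37wq − 60w + 6q² + 19q + 15) + (−5w + 9)(30rw − 18rq − 30r + 45w² − 37wq − 60w + 6q² + 19q + 15); both groups contain (30rw − 18rq − 30r + 45w² − 37wq − 60w + 6q² + 19q + 15), so (6r − 5w + 9) is a factor with cofactor 30rw − 18rq − 30r + 45w² − 37wq − 60w + 6q² + 19q + 15.
The cofactor groups again: 30rw − 18rq − 30r + 45w² − 37wq − 60w + 6q² + 19q + 15 = 5w(6r + 9w − 2q − 3) + (−3q − 5)(6r + 9w − 2q − 3); both groups contain (6r + 9w − 2q − 3), giving (5w − 3q − 5)(6r + 9w − 2q − 3).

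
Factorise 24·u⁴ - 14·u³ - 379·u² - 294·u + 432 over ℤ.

(2·u - 9)·(3·u + 8)·(4·u - 3)·(u + 2)

Testing divisors of the constant over divisors of the leading coefficient, u = 3/4 is a root, so (4·u - 3) divides it; the quotient is 6·u³ + u² - 94·u - 144.
Next, u = 9/2 is a root, so (2·u - 9) is a factor; dividing leaves 3·u² + 14·u + 16.
The remaining quadratic factors as (3·u + 8)(u + 2).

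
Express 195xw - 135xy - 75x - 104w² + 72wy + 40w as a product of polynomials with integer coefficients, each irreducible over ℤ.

Group: 13w(15x - 8w) + (-9y - 5)(15x - 8w); both groups contain (15x - 8w).

(15x - 8w)(13w - 9y - 5)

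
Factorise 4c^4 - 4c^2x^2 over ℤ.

Every term has a factor of 4c^2. Then c^2 - x^2 = (c)² − (x)².

4c^2(c + x)(c - x)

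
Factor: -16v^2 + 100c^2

4(5c + 2v)(5c - 2v)

Pull out the common factor 4; 25c^2 - 4v^2 is a difference of squares.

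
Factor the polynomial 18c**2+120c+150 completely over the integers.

Pull out the common factor 6, then factor the remaining trinomial.

6(3c+5)(c+5)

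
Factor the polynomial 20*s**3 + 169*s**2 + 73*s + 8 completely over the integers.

(4*s + 1)*(5*s + 1)*(s + 8)

Testing divisors of the constant over divisors of the leading coefficient, s = -1/4 is a root, giving the factor (4*s + 1) and quotient 5*s**2 + 41*s + 8.
The remaining quadratic factors as (s + 8)(5*s + 1).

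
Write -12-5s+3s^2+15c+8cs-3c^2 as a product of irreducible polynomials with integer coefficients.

Group: -c(3c+s-3) + (3s+4)(3c+s-3); both groups contain (3c+s-3).

-(3c+s-3)(c-3s-4)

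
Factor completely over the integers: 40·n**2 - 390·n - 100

10·(4·n + 1)·(n - 10)

Pull out the common factor 10, then factor the remaining trinomial.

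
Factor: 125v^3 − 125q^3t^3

Pull out the common factor 125, leaving −q^3t^3 + v^3.
Recognize a difference of cubes with the parts v and qt.

−125(qt − v)(q^2t^2 + qvt + v^2)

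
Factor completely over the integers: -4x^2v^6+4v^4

Every term has a factor of 4v^4; factoring it out leaves -x^2v^2+1.
Recognize a difference of squares with the parts 1 and xv.

-4v^4(xv+1)(xv-1)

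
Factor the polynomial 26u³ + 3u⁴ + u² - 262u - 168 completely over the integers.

Trying the rational-root candidates, u = -2/3 is a root, giving the factor (3u + 2) and quotient u³ + 8u² - 5u - 84.
Continuing, u = -7 is a root, giving the factor (u + 7) and quotient u² + u - 12.
The remaining quadratic factors as (u - 3)(u + 4).

(3u + 2)(u + 4)(u + 7)(u - 3)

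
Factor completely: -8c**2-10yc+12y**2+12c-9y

(3y-4c)(4y+2c-3)

Group: 3y(4y+2c-3) - 4c(4y+2c-3); both groups contain (4y+2c-3).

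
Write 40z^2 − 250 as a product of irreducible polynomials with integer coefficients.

Factor out 10, leaving 4z^2 − 25, which is a difference of two squares.

10(2z + 5)(2z − 5)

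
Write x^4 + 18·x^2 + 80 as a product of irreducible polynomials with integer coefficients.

Substitute u = x^2 to get a quadratic in u, then factor.
x^2 + 10 is irreducible over ℤ (always positive, so no real roots).
x^2 + 8 is irreducible over ℤ (always positive, so no real roots).

(x^2 + 10)·(x^2 + 8)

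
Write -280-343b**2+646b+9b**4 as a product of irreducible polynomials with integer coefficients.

Testing divisors of the constant over divisors of the leading coefficient, b = 4/3 is a root, so (3b-4) is a factor; dividing leaves 3b**3+4b**2-109b+70.
Next, b = 2/3 is a root, giving the factor (3b-2) and quotient b**2+2b-35.
The remaining quadratic factors as (b-5)(b+7).

(3b-2)(3b-4)(b+7)(b-5)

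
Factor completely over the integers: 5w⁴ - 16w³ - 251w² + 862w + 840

(5w + 4)(w + 7)(w - 5)(w - 6)

Trying the rational-root candidates, w = -4/5 is a root, so (5w + 4) is a factor; dividing leaves w³ - 4w² - 47w + 210.
Then w = -7 is a root, giving the factor (w + 7) and quotient w² - 11w + 30.
The remaining quadratic factors as (w - 6)(w - 5).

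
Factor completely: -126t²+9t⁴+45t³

9t²(t+7)(t-2)

Pull out the common factor 9t², then factor the remaining trinomial.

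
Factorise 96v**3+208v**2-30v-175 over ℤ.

(4v+5)(4v+7)(6v-5)

Trying the rational-root candidates, v = 5/6 is a root, so (6v-5) divides it; the quotient is 16v**2+48v+35.
The remaining quadratic factors as (4v+5)(4v+7).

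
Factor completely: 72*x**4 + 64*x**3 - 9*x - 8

Group as (72*x**4 - 9*x) + (64*x**3 - 8) = 9*x*(8*x**3 - 1) + 8*(8*x**3 - 1).
Both groups share the factor (8*x**3 - 1).

(2*x - 1)*(9*x + 8)*(4*x**2 + 2*x + 1)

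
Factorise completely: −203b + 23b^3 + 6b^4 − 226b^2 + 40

(6b − 1)(b + 1)(b + 8)(b − 5)

Testing divisors of the constant over divisors of the leading coefficient, b = −1 is a root, giving the factor (b + 1) and quotient 6b^3 + 17b^2 − 243b + 40.
Continuing, b = 5 is a root, giving the factor (b − 5) and quotient 6b^2 + 47b − 8.
The remaining quadratic factors as (b + 8)(6b − 1).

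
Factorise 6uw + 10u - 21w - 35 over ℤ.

Group as (6uw + 10u) + (-21w - 35) = 2u(3w + 5) - 7(3w + 5).
Both groups share the factor (3w + 5).

(2u - 7)(3w + 5)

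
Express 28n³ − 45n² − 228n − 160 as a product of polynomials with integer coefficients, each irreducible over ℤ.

(4n + 5)(7n + 8)(n − 4)

By the rational root theorem, n = −8/7 is a root, so (7n + 8) is a factor; dividing leaves 4n² − 11n − 20.
The remaining quadratic factors as (4n + 5)(n − 4).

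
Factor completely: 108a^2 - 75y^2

Every term has a factor of 3. Then 36a^2 - 25y^2 = (6a)² − (5y)².

3(6a + 5y)(6a - 5y)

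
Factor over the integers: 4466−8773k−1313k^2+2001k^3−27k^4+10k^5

(2k−1)(5k−11)(k+2)(k^2−2k+203)

Trying the rational-root candidates, k = −2 is a root, giving the factor (k+2) and quotient 10k^4−47k^3+2095k^2−5503k+2233.
Continuing, k = 11/5 is a root, so (5k−11) divides it; the quotient is 2k^3−5k^2+408k−203.
Then k = 1/2 is a root, giving the factor (2k−1) and quotient k^2−2k+203.
The quadratic k^2−2k+203 has discriminant −808 < 0 and is irreducible over ℤ.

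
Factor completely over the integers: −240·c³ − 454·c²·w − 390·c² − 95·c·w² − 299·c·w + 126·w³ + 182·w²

Group: 6·c·(−40·c² − 29·c·w − 65·c + 18·w² + 26·w) + 7·w·(−40·c² − 29·c·w − 65·c + 18·w² + 26·w); both groups contain (−40·c² − 29·c·w − 65·c + 18·w² + 26·w), so (6·c + 7·w) is a factor with cofactor −40·c² − 29·c·w − 65·c + 18·w² + 26·w.
The cofactor groups again: −40·c² − 29·c·w − 65·c + 18·w² + 26·w = −5·c·(8·c + 9·w + 13) + 2·w·(8·c + 9·w + 13); both groups contain (8·c + 9·w + 13), giving −(5·c − 2·w)·(8·c + 9·w + 13).

−(5·c − 2·w)·(6·c + 7·w)·(8·c + 9·w + 13)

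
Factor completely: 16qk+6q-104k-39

(2q-13)(8k+3)

Group as (16qk+6q) + (-104k-39) = 2q(8k+3) - 13(8k+3).
Both groups share the factor (8k+3).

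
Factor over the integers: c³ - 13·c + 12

(c + 4)·(c - 1)·(c - 3)

By the rational root theorem, c = -4 is a root, so (c + 4) divides it; the quotient is c² - 4·c + 3.
The remaining quadratic factors as (c - 1)(c - 3).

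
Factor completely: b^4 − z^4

(b + z)(b − z)(b^2 + z^2)

Write as (b^2)² − (z^2)², then factor b^2 − z^2 once more.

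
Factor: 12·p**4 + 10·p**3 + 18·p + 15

Group as (12·p**4 + 18·p) + (10·p**3 + 15) = 6·p·(2·p**3 + 3) + 5·(2·p**3 + 3).
Both groups share the factor (2·p**3 + 3).

(6·p + 5)·(2·p**3 + 3)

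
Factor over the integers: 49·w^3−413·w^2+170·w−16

(7·w−1)·(7·w−2)·(w−8)

Among the possible rational roots, w = 2/7 is a root, giving the factor (7·w−2) and quotient 7·w^2−57·w+8.
The remaining quadratic factors as (7·w−1)(w−8).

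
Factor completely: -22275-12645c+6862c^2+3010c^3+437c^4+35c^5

(5c-9)(7c+9)(c+5)(c^2+8c+55)

Testing divisors of the constant over divisors of the leading coefficient, c = -5 is a root, giving the factor (c+5) and quotient 35c^4+262c^3+1700c^2-1638c-4455.
Then c = -9/7 is a root, so (7c+9) divides it; the quotient is 5c^3+31c^2+203c-495.
Continuing, c = 9/5 is a root, so (5c-9) is a factor; dividing leaves c^2+8c+55.
The quadratic c^2+8c+55 has discriminant -156 < 0 and is irreducible over ℤ.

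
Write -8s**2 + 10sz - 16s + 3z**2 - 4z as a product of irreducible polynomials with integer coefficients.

Group: -2s(4s + z) + (3z - 4)(4s + z); both groups contain (4s + z).

-(2s - 3z + 4)(4s + z)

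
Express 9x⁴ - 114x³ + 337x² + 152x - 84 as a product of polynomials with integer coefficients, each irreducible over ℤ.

(3x + 2)(3x - 1)(x - 6)(x - 7)

Trying the rational-root candidates, x = 1/3 is a root, so (3x - 1) divides it; the quotient is 3x³ - 37x² + 100x + 84.
Continuing, x = 6 is a root, so (x - 6) is a factor; dividing leaves 3x² - 19x - 14.
The remaining quadratic factors as (x - 7)(3x + 2).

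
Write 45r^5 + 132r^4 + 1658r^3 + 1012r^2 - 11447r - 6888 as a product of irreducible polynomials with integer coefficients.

Testing divisors of the constant over divisors of the leading coefficient, r = -8/3 is a root, so (3r + 8) divides it; the quotient is 15r^4 + 4r^3 + 542r^2 - 1108r - 861.
Continuing, r = 7/3 is a root, so (3r - 7) divides it; the quotient is 5r^3 + 13r^2 + 211r + 123.
Then r = -3/5 is a root, so (5r + 3) divides it; the quotient is r^2 + 2r + 41.
The quadratic r^2 + 2r + 41 has discriminant -160 < 0 and is irreducible over ℤ.

(3r + 8)(3r - 7)(5r + 3)(r^2 + 2r + 41)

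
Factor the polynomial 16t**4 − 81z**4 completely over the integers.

Difference of squares twice: with A = 2t and B = 3z, A⁴ − B⁴ = (A² − B²)(A² + B²), and A² − B² factors again.

(2t + 3z)(2t − 3z)(4t**2 + 9z**2)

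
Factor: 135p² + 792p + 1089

9(3p + 11)(5p + 11)

Pull out the common factor 9, then factor the remaining trinomial.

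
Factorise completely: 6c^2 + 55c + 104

(2c + 13)(3c + 8)

Need a pair with product 6·104 = 624 and sum 55: that's 39 and 16.
Split the middle term: 6c^2 + 39c + 16c + 104 = 3c(2c + 13) + 8(2c + 13).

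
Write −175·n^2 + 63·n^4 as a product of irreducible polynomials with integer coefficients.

7·n^2·(3·n + 5)·(3·n − 5)

Factor out 7·n^2, leaving 9·n^2 − 25, which is a difference of two squares.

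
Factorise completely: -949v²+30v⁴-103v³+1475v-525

Testing divisors of the constant over divisors of the leading coefficient, v = 3/5 is a root, so (5v-3) divides it; the quotient is 6v³-17v²-200v+175.
Next, v = -5 is a root, so (v+5) divides it; the quotient is 6v²-47v+35.
The remaining quadratic factors as (6v-5)(v-7).

(5v-3)(6v-5)(v+5)(v-7)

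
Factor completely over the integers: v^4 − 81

Write as (v^2)² − (9)², then factor v^2 − 9 once more.

(v + 3)(v − 3)(v^2 + 9)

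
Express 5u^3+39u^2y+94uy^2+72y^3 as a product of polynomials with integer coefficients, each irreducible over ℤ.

(5u+9y)(u+2y)(u+4y)

Group: u(5u^2+19uy+18y^2) + 4y(5u^2+19uy+18y^2); both groups contain (5u^2+19uy+18y^2), so (u+4y) is a factor with cofactor 5u^2+19uy+18y^2.
The cofactor groups again: 5u^2+19uy+18y^2 = u(5u+9y) + 2y(5u+9y); both groups contain (5u+9y), giving (u+2y)(5u+9y).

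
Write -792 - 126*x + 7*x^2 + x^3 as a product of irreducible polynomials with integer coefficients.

By the rational root theorem, x = -12 is a root, giving the factor (x + 12) and quotient x^2 - 5*x - 66.
The remaining quadratic factors as (x - 11)(x + 6).

(x + 12)*(x + 6)*(x - 11)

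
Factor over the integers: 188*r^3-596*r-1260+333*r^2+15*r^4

(3*r+7)*(5*r-9)*(r+10)*(r+2)

Trying the rational-root candidates, r = 9/5 is a root, so (5*r-9) is a factor; dividing leaves 3*r^3+43*r^2+144*r+140.
Then r = -10 is a root, so (r+10) is a factor; dividing leaves 3*r^2+13*r+14.
The remaining quadratic factors as (r+2)(3*r+7).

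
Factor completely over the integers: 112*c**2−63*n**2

Factor out 7, leaving 16*c**2−9*n**2, which is a difference of two squares.

7*(4*c+3*n)*(4*c−3*n)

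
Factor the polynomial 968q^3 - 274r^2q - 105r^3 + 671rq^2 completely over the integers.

Group: 5r(-21r^2 - 101rq - 88q^2) - 11q(-21r^2 - 101rq - 88q^2); both groups contain (-21r^2 - 101rq - 88q^2), so (5r - 11q) is a factor with cofactor -21r^2 - 101rq - 88q^2.
The cofactor groups again: -21r^2 - 101rq - 88q^2 = -7r(3r + 11q) - 8q(3r + 11q); both groups contain (3r + 11q), giving -(7r + 8q)(3r + 11q).

-(5r - 11q)(3r + 11q)(7r + 8q)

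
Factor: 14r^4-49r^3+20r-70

(2r-7)(7r^3+10)

Group as (14r^4+20r) + (-49r^3-70) = 2r(7r^3+10) - 7(7r^3+10).
Both groups share the factor (7r^3+10).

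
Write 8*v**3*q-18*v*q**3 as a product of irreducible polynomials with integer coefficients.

Pull out the common factor 2*v*q; 4*v**2-9*q**2 is a difference of squares.

2*q*v*(2*v-3*q)*(2*v+3*q)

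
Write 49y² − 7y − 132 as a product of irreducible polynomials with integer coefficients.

Need a pair with product 49·(−132) = −6468 and sum −7: that's 77 and −84.
Split the middle term: 49y² + 77y − 84y − 132 = 7y(7y + 11) − 12(7y + 11).

(7y + 11)(7y − 12)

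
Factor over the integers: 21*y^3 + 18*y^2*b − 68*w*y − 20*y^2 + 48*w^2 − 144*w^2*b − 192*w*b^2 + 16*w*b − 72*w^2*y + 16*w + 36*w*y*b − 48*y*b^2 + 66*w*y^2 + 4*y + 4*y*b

Group: 4*w*(−18*w*y − 36*w*b + 12*w + 21*y^2 + 18*y*b − 20*y − 48*b^2 + 4*b + 4) + y*(−18*w*y − 36*w*b + 12*w + 21*y^2 + 18*y*b − 20*y − 48*b^2 + 4*b + 4); both groups contain (−18*w*y − 36*w*b + 12*w + 21*y^2 + 18*y*b − 20*y − 48*b^2 + 4*b + 4), so (4*w + y) is a factor with cofactor −18*w*y − 36*w*b + 12*w + 21*y^2 + 18*y*b − 20*y − 48*b^2 + 4*b + 4.
The cofactor groups again: −18*w*y − 36*w*b + 12*w + 21*y^2 + 18*y*b − 20*y − 48*b^2 + 4*b + 4 = −3*y*(6*w − 7*y + 8*b + 2) + (−6*b + 2)*(6*w − 7*y + 8*b + 2); both groups contain (6*w − 7*y + 8*b + 2), giving −(3*y + 6*b − 2)*(6*w − 7*y + 8*b + 2).

−(4*w + y)*(3*y + 6*b − 2)*(6*w − 7*y + 8*b + 2)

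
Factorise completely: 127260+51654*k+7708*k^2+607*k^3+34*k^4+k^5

Trying the rational-root candidates, k = −7 is a root, so (k+7) divides it; the quotient is k^4+27*k^3+418*k^2+4782*k+18180.
Next, k = −15 is a root, so (k+15) is a factor; dividing leaves k^3+12*k^2+238*k+1212.
Then k = −6 is a root, so (k+6) divides it; the quotient is k^2+6*k+202.
The quadratic k^2+6*k+202 has discriminant −772 < 0 and is irreducible over ℤ.

(k+15)*(k+6)*(k+7)*(k^2+6*k+202)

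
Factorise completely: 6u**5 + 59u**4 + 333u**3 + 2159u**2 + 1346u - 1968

(2u + 3)(3u - 2)(u + 8)(u**2 + u + 41)

Testing divisors of the constant over divisors of the leading coefficient, u = 2/3 is a root, so (3u - 2) is a factor; dividing leaves 2u**4 + 21u**3 + 125u**2 + 803u + 984.
Continuing, u = -8 is a root, so (u + 8) is a factor; dividing leaves 2u**3 + 5u**2 + 85u + 123.
Next, u = -3/2 is a root, so (2u + 3) is a factor; dividing leaves u**2 + u + 41.
The quadratic u**2 + u + 41 has discriminant -163 < 0 and is irreducible over ℤ.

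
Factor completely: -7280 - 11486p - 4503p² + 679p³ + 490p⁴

(2p - 7)(5p + 8)(7p + 10)(7p + 13)

Among the possible rational roots, p = 7/2 is a root, so (2p - 7) is a factor; dividing leaves 245p³ + 1197p² + 1938p + 1040.
Continuing, p = -13/7 is a root, so (7p + 13) is a factor; dividing leaves 35p² + 106p + 80.
The remaining quadratic factors as (5p + 8)(7p + 10).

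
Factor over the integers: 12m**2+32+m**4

(m**2+4)(m**2+8)

Substitute u = m**2 to get a quadratic in u, then factor.
m**2+4 is irreducible over ℤ (sum of squares).
m**2+8 is irreducible over ℤ (always positive, so no real roots).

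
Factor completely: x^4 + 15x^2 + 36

Substitute u = x^2 to get a quadratic in u, then factor.
x^2 + 12 is irreducible over ℤ (always positive, so no real roots).
x^2 + 3 is irreducible over ℤ (always positive, so no real roots).

(x^2 + 12)(x^2 + 3)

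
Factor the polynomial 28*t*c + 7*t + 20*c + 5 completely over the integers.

Group as (28*t*c + 7*t) + (20*c + 5) = 7*t*(4*c + 1) + 5*(4*c + 1).
Both groups share the factor (4*c + 1).

(4*c + 1)*(7*t + 5)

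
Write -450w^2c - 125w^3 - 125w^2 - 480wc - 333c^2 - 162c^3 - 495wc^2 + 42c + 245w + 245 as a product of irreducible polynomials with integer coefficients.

-(5w + 3c + 5)(5w + 6c + 7)(5w + 9c - 7)

Group: 5w(-25w^2 - 60wc + 10w - 27c^2 - 24c + 35) + (6c + 7)(-25w^2 - 60wc + 10w - 27c^2 - 24c + 35); both groups contain (-25w^2 - 60wc + 10w - 27c^2 - 24c + 35), so (5w + 6c + 7) is a factor with cofactor -25w^2 - 60wc + 10w - 27c^2 - 24c + 35.
The cofactor groups again: -25w^2 - 60wc + 10w - 27c^2 - 24c + 35 = -5w(5w + 3c + 5) + (-9c + 7)(5w + 3c + 5); both groups contain (5w + 3c + 5), giving -(5w + 9c - 7)(5w + 3c + 5).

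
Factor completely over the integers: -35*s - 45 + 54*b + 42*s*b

Group as (42*s*b - 35*s) + (54*b - 45) = 7*s*(6*b - 5) + 9*(6*b - 5).
Both groups share the factor (6*b - 5).

(6*b - 5)*(7*s + 9)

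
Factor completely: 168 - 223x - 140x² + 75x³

Among the possible rational roots, x = 3/5 is a root, giving the factor (5x - 3) and quotient 15x² - 19x - 56.
The remaining quadratic factors as (5x + 7)(3x - 8).

(3x - 8)(5x + 7)(5x - 3)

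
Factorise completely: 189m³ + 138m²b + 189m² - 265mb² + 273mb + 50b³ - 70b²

Group: 3m(63m² - 59mb + 63m + 10b² - 14b) + 5b(63m² - 59mb + 63m + 10b² - 14b); both groups contain (63m² - 59mb + 63m + 10b² - 14b), so (3m + 5b) is a factor with cofactor 63m² - 59mb + 63m + 10b² - 14b.
The cofactor groups again: 63m² - 59mb + 63m + 10b² - 14b = 9m(7m - 5b + 7) - 2b(7m - 5b + 7); both groups contain (7m - 5b + 7), giving (9m - 2b)(7m - 5b + 7).

(9m - 2b)(7m - 5b + 7)(3m + 5b)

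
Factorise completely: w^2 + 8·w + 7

Two integers with product 7 and sum 8 are 7 and 1.

(w + 1)·(w + 7)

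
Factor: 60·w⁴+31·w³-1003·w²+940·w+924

Trying the rational-root candidates, w = -3/5 is a root, so (5·w+3) is a factor; dividing leaves 12·w³-w²-200·w+308.
Next, w = 11/4 is a root, so (4·w-11) is a factor; dividing leaves 3·w²+8·w-28.
The remaining quadratic factors as (w-2)(3·w+14).

(3·w+14)·(4·w-11)·(5·w+3)·(w-2)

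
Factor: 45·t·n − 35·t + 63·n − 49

Group as (45·t·n − 35·t) + (63·n − 49) = 5·t·(9·n − 7) + 7·(9·n − 7).
Both groups share the factor (9·n − 7).

(5·t + 7)·(9·n − 7)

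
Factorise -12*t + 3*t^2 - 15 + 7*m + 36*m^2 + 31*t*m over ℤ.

Group: 3*t*(t + 9*m - 5) + (4*m + 3)*(t + 9*m - 5); both groups contain (t + 9*m - 5).

(3*t + 4*m + 3)*(t + 9*m - 5)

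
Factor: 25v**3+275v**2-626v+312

(5v-4)(5v-6)(v+13)

Testing divisors of the constant over divisors of the leading coefficient, v = 6/5 is a root, giving the factor (5v-6) and quotient 5v**2+61v-52.
The remaining quadratic factors as (v+13)(5v-4).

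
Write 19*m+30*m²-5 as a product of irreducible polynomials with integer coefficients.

Need a pair with product 30·(-5) = -150 and sum 19: that's -6 and 25.
Split the middle term: 30*m²-6*m + 25*m-5 = 6*m*(5*m-1) + 5*(5*m-1).

(5*m-1)*(6*m+5)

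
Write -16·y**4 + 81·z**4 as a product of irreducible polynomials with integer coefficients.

(3·z)⁴ − (2·y)⁴ = ((3·z)² − (2·y)²)((3·z)² + (2·y)²); the first factor splits again, the second (9·z**2 + 4·y**2) is irreducible.

(3·z - 2·y)·(3·z + 2·y)·(9·z**2 + 4·y**2)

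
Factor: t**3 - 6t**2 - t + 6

(t + 1)(t - 1)(t - 6)

Among the possible rational roots, t = -1 is a root, giving the factor (t + 1) and quotient t**2 - 7t + 6.
The remaining quadratic factors as (t - 6)(t - 1).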